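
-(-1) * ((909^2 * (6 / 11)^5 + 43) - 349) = 6375879450 / 161051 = 39589.20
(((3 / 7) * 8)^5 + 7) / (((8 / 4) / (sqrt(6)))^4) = 72722457 / 67228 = 1081.73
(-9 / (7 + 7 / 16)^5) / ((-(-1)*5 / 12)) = -0.00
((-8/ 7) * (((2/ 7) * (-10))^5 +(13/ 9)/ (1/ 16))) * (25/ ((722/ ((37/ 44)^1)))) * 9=50.10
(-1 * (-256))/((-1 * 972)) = -64/243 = -0.26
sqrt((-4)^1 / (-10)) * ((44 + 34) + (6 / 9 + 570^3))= 555579236 * sqrt(10) / 15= 117126387.10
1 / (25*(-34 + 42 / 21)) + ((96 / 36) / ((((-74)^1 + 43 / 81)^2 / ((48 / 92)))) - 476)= -476.00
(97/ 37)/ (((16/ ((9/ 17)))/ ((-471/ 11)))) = -411183/ 110704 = -3.71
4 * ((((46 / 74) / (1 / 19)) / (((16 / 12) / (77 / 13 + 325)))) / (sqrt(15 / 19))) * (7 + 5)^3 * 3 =9745785216 * sqrt(285) / 2405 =68410723.77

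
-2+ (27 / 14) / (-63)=-199 / 98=-2.03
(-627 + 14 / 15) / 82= -7.63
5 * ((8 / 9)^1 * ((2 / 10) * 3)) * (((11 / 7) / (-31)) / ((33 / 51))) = -136 / 651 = -0.21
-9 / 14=-0.64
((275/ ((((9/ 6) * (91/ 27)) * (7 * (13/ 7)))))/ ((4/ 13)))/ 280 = 495/ 10192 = 0.05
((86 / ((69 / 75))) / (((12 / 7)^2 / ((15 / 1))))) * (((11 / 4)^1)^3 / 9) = 350552125 / 317952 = 1102.53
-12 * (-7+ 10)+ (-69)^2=4725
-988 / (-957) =988 / 957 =1.03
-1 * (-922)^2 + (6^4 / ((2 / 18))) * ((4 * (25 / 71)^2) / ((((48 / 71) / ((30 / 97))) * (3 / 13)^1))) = -5775553508 / 6887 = -838616.74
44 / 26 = 22 / 13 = 1.69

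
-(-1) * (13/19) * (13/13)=13/19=0.68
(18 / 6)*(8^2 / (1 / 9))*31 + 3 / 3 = 53569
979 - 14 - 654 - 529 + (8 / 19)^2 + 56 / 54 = -2113010 / 9747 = -216.79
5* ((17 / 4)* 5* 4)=425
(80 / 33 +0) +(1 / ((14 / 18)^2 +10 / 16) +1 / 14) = 1218317 / 368214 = 3.31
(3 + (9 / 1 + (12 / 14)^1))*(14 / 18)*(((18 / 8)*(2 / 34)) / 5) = 9 / 34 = 0.26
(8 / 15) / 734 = 4 / 5505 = 0.00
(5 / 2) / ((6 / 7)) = 35 / 12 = 2.92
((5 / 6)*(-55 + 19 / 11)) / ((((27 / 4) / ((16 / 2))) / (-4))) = 187520 / 891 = 210.46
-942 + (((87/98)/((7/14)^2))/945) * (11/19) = -276254992/293265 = -942.00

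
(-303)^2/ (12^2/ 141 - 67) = -1391.49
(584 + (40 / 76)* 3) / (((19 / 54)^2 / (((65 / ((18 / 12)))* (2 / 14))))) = 1405881360 / 48013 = 29281.26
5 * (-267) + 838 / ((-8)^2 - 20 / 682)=-14417966 / 10907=-1321.90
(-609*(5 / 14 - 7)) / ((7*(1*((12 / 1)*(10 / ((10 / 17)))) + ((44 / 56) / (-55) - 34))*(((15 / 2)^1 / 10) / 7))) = 377580 / 11899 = 31.73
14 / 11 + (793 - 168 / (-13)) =115429 / 143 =807.20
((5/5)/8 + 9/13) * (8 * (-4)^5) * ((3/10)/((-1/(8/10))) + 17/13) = -6040576/845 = -7148.61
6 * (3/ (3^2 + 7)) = 9/ 8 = 1.12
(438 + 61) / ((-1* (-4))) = 499 / 4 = 124.75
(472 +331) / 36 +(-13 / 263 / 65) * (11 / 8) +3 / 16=4259087 / 189360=22.49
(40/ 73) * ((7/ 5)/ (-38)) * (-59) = 1652/ 1387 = 1.19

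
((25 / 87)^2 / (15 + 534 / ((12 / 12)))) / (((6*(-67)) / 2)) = -625 / 835231581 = -0.00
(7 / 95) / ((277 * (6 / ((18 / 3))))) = 7 / 26315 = 0.00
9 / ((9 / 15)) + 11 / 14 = 221 / 14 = 15.79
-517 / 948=-0.55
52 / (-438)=-26 / 219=-0.12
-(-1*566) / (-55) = -566 / 55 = -10.29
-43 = -43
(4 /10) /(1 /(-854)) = -1708 /5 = -341.60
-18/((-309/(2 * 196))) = 2352/103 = 22.83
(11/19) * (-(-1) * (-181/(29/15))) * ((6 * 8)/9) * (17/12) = -676940/1653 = -409.52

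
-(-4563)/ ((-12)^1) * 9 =-13689/ 4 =-3422.25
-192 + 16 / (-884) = -42436 / 221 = -192.02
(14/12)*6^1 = 7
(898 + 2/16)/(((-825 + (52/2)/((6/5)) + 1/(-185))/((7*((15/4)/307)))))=-418705875/4380059872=-0.10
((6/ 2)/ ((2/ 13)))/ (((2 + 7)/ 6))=13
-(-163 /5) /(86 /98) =7987 /215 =37.15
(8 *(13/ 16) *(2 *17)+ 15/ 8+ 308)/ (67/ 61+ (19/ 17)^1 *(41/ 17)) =74870363/ 535056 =139.93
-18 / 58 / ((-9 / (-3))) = -3 / 29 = -0.10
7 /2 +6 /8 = 17 /4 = 4.25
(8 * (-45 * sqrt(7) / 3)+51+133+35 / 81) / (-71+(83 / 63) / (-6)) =-209146 / 80763+45360 * sqrt(7) / 26921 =1.87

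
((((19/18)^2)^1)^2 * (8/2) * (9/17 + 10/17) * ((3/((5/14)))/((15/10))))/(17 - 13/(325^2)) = 4023660875/2200848084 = 1.83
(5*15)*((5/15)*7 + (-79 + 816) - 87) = 48925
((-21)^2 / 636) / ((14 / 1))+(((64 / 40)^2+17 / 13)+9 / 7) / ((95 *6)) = 5367121 / 91637000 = 0.06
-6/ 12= -1/ 2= -0.50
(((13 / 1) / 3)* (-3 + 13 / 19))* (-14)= 8008 / 57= 140.49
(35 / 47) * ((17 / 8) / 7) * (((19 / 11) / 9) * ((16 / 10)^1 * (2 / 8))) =323 / 18612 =0.02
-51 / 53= -0.96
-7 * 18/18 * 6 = -42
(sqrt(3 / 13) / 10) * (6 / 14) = 3 * sqrt(39) / 910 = 0.02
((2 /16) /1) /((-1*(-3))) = 1 /24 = 0.04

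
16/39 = 0.41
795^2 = 632025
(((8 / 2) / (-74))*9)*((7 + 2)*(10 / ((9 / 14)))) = -2520 / 37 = -68.11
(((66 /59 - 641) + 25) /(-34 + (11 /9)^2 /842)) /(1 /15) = 37113482340 /136806073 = 271.29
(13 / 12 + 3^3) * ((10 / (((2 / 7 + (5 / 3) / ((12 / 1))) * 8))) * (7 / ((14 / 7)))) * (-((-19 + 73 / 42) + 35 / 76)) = 316282925 / 65056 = 4861.70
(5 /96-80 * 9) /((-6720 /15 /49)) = 483805 /6144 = 78.74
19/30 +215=6469/30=215.63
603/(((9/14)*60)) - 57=-1241/30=-41.37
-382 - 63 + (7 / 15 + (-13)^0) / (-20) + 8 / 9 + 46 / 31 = -442.70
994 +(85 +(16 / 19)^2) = 1079.71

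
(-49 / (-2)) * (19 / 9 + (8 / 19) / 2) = 56.88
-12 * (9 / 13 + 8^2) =-10092 / 13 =-776.31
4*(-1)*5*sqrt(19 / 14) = -10*sqrt(266) / 7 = -23.30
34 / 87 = 0.39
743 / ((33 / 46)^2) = 1572188 / 1089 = 1443.70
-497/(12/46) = -11431/6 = -1905.17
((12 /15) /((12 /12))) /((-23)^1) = -4 /115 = -0.03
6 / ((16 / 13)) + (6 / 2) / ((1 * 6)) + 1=51 / 8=6.38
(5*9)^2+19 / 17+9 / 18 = 68905 / 34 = 2026.62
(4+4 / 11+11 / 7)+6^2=3229 / 77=41.94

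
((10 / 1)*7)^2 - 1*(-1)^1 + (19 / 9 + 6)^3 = 3961846 / 729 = 5434.63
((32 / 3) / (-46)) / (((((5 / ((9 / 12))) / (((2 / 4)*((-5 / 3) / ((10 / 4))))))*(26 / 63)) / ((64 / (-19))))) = -2688 / 28405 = -0.09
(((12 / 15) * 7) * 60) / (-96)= -7 / 2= -3.50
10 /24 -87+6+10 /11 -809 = -117305 /132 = -888.67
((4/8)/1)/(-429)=-1/858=-0.00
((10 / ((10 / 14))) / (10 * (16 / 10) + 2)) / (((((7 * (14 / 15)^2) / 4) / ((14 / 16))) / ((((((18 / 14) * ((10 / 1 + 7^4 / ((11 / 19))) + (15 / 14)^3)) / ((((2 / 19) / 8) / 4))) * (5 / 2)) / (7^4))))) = 2682936583875 / 3551117416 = 755.52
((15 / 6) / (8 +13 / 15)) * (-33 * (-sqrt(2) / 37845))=55 * sqrt(2) / 223706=0.00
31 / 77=0.40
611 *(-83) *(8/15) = -405704/15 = -27046.93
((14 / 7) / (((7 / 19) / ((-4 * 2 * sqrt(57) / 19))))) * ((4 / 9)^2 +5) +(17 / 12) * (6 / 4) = 17 / 8 - 6736 * sqrt(57) / 567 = -87.57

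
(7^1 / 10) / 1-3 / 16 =0.51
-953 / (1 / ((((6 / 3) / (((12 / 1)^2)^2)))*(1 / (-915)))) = 953 / 9486720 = 0.00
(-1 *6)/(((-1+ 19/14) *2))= -42/5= -8.40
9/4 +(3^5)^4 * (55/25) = 153418513689/20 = 7670925684.45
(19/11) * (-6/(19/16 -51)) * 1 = 0.21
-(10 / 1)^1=-10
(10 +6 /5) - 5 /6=10.37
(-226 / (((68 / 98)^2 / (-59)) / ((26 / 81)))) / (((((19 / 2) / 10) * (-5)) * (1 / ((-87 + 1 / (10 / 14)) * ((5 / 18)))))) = 178131092776 / 4002939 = 44500.08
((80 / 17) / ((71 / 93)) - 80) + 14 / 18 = -793631 / 10863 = -73.06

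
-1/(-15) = 1/15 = 0.07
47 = 47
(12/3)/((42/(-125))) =-250/21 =-11.90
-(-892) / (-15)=-892 / 15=-59.47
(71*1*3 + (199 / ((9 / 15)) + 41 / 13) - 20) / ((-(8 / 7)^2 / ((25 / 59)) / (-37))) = 933015125 / 147264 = 6335.66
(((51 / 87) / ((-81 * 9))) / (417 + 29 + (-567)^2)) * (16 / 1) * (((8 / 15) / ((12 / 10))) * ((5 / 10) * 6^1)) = -1088 / 20418083505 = -0.00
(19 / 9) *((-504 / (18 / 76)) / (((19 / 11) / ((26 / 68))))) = -152152 / 153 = -994.46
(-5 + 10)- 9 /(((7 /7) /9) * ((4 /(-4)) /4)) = 329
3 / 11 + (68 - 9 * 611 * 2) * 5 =-601147 / 11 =-54649.73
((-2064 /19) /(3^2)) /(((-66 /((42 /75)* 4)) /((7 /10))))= 67424 /235125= 0.29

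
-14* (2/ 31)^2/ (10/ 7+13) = -392/ 97061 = -0.00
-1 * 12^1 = -12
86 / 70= 43 / 35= 1.23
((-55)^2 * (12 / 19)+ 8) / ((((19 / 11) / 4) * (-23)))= -1603888 / 8303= -193.17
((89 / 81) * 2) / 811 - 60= -3941282 / 65691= -60.00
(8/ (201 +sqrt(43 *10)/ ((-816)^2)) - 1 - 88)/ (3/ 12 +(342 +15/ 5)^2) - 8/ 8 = -4267232646824581491345/ 4264045673038432736653 - 10653696 *sqrt(430)/ 4264045673038432736653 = -1.00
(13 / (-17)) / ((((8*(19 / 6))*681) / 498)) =-3237 / 146642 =-0.02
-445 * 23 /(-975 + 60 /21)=14329 /1361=10.53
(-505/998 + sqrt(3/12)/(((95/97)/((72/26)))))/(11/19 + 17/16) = 8950664/16185065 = 0.55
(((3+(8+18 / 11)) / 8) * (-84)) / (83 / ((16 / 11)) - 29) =-4.73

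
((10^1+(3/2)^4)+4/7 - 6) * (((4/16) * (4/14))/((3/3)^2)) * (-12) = -3237/392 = -8.26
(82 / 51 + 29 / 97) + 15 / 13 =196834 / 64311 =3.06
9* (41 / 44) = 369 / 44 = 8.39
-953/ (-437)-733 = -319368/ 437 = -730.82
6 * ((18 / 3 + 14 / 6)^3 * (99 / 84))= 171875 / 42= 4092.26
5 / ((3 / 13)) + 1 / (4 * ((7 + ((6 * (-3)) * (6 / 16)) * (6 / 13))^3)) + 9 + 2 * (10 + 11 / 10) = 817094603 / 15454515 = 52.87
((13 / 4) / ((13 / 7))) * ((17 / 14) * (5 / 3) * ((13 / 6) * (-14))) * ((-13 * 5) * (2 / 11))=502775 / 396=1269.63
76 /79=0.96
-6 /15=-2 /5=-0.40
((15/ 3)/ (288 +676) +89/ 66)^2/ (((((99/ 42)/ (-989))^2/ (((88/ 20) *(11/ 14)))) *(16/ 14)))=975826.86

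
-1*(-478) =478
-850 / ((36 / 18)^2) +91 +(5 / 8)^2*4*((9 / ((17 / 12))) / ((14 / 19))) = -102843 / 952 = -108.03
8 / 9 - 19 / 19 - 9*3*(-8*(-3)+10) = -918.11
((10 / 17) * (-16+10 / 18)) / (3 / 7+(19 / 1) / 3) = -4865 / 3621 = -1.34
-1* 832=-832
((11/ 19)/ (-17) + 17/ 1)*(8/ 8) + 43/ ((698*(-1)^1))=3811151/ 225454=16.90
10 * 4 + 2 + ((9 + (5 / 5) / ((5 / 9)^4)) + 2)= 39686 / 625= 63.50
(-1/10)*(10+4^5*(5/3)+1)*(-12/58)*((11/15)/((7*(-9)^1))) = -56683/137025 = -0.41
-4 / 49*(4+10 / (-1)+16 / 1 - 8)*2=-16 / 49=-0.33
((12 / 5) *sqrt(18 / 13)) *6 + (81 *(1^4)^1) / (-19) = -81 / 19 + 216 *sqrt(26) / 65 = 12.68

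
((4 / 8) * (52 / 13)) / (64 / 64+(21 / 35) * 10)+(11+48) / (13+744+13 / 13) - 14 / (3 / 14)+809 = 11843473 / 15918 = 744.03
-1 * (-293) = 293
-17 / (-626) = 17 / 626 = 0.03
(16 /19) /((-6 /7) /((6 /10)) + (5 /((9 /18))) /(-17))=-119 /285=-0.42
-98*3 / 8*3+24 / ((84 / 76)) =-2479 / 28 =-88.54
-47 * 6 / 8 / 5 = -141 / 20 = -7.05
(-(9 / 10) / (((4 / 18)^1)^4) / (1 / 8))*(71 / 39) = -1397493 / 260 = -5374.97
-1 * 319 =-319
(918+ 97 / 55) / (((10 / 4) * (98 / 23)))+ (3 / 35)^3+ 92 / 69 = 124054996 / 1414875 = 87.68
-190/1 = -190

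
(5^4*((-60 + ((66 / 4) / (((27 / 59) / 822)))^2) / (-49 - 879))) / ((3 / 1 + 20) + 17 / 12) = -4940950643125 / 203928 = -24228897.67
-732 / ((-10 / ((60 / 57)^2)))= 29280 / 361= 81.11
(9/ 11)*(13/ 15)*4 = 156/ 55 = 2.84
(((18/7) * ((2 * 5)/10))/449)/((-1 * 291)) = -6/304871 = -0.00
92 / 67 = 1.37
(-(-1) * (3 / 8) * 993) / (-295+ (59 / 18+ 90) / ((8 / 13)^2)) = -7.65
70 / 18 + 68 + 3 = 674 / 9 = 74.89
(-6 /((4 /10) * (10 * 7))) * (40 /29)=-0.30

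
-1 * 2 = -2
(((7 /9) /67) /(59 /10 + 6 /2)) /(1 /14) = 980 /53667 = 0.02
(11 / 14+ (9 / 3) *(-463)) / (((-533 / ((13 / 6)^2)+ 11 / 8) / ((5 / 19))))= 3.26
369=369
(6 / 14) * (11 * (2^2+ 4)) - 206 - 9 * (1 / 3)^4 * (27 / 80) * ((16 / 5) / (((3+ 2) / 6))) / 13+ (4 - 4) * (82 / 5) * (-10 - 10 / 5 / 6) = -1914376 / 11375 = -168.30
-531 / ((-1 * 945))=59 / 105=0.56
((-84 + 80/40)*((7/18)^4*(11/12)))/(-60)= 1082851/37791360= 0.03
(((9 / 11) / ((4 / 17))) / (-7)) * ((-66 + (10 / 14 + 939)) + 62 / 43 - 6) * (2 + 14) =-160108992 / 23177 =-6908.10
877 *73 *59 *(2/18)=3777239/9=419693.22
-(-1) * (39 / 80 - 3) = -201 / 80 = -2.51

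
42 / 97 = 0.43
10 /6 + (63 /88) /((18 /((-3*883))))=-54749 /528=-103.69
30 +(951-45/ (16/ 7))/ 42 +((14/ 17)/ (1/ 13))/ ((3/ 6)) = 73.59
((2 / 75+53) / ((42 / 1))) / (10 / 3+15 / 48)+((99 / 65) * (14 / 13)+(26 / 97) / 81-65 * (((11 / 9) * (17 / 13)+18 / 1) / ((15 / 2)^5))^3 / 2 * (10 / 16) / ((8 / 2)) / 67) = 1367427833722079095253733748 / 687204076533698067626953125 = 1.99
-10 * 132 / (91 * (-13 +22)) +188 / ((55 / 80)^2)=13085704 / 33033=396.14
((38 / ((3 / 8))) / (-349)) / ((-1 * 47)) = 304 / 49209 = 0.01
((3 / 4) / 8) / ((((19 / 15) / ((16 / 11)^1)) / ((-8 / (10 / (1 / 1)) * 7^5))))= -302526 / 209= -1447.49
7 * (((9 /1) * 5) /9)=35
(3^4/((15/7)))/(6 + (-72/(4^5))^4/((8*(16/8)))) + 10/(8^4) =554368608818579/87960952616960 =6.30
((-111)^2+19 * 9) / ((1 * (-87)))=-4164 / 29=-143.59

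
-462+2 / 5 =-2308 / 5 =-461.60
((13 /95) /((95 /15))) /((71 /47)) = 1833 /128155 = 0.01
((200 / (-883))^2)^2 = 0.00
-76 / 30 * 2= -76 / 15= -5.07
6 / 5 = 1.20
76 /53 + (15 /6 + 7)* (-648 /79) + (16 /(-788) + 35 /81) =-5082939871 /66811959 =-76.08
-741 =-741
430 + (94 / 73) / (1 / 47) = 35808 / 73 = 490.52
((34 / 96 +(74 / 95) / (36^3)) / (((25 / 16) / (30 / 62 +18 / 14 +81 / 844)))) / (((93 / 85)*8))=1519734056269 / 31456108555200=0.05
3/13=0.23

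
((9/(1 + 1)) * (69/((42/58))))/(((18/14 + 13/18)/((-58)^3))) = -458318088/11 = -41665280.73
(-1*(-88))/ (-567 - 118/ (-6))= -0.16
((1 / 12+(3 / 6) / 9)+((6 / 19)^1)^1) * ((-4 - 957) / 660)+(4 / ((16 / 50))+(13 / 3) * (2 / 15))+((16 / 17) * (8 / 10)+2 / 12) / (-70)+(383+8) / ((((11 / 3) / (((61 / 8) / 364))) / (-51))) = -64454589551 / 634888800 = -101.52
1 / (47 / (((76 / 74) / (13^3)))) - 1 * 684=-684.00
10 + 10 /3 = 40 /3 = 13.33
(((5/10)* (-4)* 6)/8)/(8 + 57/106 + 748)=-53/26731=-0.00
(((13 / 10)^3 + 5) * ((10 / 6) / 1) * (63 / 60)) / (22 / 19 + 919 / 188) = 14996149 / 7199000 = 2.08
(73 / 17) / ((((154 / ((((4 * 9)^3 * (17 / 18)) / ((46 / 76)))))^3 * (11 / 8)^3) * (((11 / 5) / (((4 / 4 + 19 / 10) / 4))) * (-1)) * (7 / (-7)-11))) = 389747396831057805312 / 81325440478051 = 4792441.26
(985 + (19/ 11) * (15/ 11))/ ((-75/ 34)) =-812396/ 1815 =-447.60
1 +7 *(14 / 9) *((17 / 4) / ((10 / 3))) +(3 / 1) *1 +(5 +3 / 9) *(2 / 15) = 3347 / 180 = 18.59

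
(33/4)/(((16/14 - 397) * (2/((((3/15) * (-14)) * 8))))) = 3234/13855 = 0.23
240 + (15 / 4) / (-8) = 7665 / 32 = 239.53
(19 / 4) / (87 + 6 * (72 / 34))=323 / 6780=0.05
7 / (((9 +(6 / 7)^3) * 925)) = 2401 / 3055275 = 0.00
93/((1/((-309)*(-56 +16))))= 1149480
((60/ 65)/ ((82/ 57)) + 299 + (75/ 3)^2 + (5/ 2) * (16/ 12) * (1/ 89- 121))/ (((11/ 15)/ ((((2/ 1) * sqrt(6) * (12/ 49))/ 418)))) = 635942040 * sqrt(6)/ 763403641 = 2.04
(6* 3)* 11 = 198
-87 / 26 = -3.35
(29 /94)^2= 841 /8836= 0.10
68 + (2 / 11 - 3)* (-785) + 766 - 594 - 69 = 26216 / 11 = 2383.27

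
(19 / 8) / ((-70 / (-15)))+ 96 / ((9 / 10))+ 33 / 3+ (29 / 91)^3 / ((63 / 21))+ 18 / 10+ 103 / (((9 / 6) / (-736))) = -9118573276733 / 180857040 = -50418.68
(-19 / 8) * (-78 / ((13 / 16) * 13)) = 17.54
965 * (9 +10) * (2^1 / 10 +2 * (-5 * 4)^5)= -117343996333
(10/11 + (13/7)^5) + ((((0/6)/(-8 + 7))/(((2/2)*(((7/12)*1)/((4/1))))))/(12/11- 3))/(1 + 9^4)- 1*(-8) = 5731309/184877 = 31.00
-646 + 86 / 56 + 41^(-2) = -30333617 / 47068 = -644.46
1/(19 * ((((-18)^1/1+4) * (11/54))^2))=729/112651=0.01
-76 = -76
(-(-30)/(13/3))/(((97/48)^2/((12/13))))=2488320/1590121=1.56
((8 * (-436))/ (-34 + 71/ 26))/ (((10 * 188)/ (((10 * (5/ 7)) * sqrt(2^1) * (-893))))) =-2153840 * sqrt(2)/ 5691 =-535.23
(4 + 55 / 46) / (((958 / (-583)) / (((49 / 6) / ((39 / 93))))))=-211652903 / 3437304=-61.58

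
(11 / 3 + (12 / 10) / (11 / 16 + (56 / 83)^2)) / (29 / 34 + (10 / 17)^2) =572319994 / 145478025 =3.93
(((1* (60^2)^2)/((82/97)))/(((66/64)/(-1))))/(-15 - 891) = 1117440000/68101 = 16408.57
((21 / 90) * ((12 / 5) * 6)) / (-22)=-42 / 275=-0.15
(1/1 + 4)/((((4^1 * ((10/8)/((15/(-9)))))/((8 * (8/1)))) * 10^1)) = -10.67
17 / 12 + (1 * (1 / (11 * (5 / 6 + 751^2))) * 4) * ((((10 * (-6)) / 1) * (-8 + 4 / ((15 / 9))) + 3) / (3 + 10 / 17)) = 341620117 / 241133244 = 1.42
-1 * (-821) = 821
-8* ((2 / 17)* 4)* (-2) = 128 / 17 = 7.53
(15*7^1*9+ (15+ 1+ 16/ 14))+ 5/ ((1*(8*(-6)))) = 323245/ 336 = 962.04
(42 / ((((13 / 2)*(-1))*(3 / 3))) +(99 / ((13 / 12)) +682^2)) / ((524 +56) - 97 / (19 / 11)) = 114906604 / 129389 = 888.07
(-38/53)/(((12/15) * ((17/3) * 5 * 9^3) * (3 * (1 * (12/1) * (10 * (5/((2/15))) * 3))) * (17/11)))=-209/301484511000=-0.00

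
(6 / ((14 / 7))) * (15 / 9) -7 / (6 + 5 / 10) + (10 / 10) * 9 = 168 / 13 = 12.92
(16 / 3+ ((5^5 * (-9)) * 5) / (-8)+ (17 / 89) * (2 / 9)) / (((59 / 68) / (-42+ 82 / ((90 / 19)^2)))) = -5041890589001 / 6488100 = -777098.16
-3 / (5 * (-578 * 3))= 1 / 2890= 0.00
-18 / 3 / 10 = -3 / 5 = -0.60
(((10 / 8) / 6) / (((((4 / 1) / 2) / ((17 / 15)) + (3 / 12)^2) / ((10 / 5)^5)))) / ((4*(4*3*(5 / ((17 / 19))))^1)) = 1156 / 84987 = 0.01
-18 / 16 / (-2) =9 / 16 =0.56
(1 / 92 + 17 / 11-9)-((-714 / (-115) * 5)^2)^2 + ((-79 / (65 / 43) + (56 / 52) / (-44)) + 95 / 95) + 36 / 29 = -21556773600840157 / 23210012540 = -928770.44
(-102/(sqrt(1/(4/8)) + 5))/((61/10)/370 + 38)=-629000/1078401 + 125800* sqrt(2)/1078401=-0.42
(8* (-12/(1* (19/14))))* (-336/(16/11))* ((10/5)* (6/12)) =310464/19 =16340.21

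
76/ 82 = 38/ 41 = 0.93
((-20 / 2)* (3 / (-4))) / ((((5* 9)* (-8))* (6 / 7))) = -0.02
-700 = -700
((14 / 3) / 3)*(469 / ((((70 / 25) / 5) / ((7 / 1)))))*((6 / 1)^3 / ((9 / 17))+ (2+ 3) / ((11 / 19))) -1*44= 3799448.17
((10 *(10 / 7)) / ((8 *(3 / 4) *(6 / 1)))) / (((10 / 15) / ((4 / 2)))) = 25 / 21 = 1.19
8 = 8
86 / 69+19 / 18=953 / 414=2.30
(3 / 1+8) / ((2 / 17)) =187 / 2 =93.50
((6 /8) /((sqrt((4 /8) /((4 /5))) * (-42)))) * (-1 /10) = sqrt(10) /1400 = 0.00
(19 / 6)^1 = 19 / 6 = 3.17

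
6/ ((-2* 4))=-3/ 4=-0.75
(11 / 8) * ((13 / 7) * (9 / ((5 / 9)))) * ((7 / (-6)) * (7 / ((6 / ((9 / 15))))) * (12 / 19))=-81081 / 3800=-21.34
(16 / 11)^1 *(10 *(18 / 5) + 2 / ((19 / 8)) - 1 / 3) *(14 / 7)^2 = 133184 / 627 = 212.41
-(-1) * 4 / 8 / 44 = 1 / 88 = 0.01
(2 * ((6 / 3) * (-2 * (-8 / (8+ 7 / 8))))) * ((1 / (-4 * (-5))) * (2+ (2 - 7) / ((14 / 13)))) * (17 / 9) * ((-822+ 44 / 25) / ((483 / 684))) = 62737204736 / 30006375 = 2090.80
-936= -936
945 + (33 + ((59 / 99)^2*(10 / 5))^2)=93994759222 / 96059601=978.50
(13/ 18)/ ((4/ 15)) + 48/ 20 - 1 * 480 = -56987/ 120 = -474.89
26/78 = 1/3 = 0.33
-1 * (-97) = 97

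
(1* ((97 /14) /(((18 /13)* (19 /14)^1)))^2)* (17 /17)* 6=1590121 /19494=81.57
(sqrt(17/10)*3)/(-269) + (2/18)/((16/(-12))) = -1/12 -3*sqrt(170)/2690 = -0.10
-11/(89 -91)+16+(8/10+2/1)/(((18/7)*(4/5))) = 823/36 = 22.86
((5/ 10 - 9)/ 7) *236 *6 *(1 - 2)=12036/ 7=1719.43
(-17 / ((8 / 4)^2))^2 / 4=289 / 64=4.52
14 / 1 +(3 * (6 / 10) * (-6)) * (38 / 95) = 242 / 25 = 9.68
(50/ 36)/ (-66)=-25/ 1188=-0.02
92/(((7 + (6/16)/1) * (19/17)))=12512/1121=11.16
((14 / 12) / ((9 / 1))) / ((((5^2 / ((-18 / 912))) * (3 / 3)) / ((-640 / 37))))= 56 / 31635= 0.00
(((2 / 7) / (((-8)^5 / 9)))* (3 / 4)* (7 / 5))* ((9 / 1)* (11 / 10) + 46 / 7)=-31131 / 22937600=-0.00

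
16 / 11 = 1.45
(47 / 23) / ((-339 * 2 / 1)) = -47 / 15594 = -0.00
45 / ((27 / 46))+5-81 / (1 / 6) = -1213 / 3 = -404.33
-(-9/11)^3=729/1331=0.55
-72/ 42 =-12/ 7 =-1.71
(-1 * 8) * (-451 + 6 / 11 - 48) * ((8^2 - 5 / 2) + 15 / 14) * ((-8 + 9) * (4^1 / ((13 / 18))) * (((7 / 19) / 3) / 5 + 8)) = 1054531967616 / 95095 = 11089247.25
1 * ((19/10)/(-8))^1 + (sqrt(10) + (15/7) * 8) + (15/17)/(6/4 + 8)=sqrt(10) + 3074641/180880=20.16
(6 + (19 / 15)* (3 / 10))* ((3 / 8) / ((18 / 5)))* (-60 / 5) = -319 / 40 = -7.98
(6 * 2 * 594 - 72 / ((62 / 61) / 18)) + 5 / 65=2358751 / 403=5852.98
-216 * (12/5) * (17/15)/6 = -2448/25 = -97.92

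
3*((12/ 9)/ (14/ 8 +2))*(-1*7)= -112/ 15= -7.47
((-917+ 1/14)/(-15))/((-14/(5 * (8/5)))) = -8558/245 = -34.93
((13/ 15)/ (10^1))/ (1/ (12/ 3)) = 0.35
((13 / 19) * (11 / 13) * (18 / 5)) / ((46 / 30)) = 594 / 437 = 1.36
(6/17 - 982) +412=-9684/17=-569.65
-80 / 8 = -10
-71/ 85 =-0.84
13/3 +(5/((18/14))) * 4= 179/9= 19.89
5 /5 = 1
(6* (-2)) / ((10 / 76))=-456 / 5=-91.20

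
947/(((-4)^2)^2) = 947/256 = 3.70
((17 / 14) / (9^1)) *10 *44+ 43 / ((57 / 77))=140591 / 1197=117.45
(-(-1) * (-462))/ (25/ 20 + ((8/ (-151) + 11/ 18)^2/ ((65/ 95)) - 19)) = 72028359/ 2696342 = 26.71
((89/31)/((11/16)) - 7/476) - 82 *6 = -11312005/23188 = -487.84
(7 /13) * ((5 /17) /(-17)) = -35 /3757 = -0.01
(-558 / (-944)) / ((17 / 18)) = 2511 / 4012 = 0.63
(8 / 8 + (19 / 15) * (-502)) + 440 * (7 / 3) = 1959 / 5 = 391.80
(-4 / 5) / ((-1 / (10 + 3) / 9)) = 468 / 5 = 93.60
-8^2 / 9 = -64 / 9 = -7.11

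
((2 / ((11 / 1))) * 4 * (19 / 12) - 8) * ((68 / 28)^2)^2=-18875746 / 79233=-238.23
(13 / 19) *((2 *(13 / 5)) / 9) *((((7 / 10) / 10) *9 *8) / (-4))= -1183 / 2375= -0.50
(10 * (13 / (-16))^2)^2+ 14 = 943401 / 16384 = 57.58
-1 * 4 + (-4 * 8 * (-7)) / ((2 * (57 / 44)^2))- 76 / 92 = 4626497 / 74727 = 61.91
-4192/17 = -246.59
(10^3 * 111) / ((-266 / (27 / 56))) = -374625 / 1862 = -201.19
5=5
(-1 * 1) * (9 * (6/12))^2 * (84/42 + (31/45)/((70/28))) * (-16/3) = 6144/25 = 245.76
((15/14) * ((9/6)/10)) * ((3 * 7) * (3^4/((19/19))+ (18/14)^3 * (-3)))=172773/686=251.86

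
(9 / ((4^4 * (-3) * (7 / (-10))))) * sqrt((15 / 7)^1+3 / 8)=15 * sqrt(1974) / 25088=0.03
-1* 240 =-240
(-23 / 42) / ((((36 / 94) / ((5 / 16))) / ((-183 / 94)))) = 7015 / 8064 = 0.87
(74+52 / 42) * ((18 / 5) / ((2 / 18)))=17064 / 7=2437.71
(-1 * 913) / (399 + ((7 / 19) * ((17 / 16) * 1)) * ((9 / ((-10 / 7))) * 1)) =-2775520 / 1205463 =-2.30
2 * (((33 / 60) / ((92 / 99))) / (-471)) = -363 / 144440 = -0.00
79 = 79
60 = 60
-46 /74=-23 /37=-0.62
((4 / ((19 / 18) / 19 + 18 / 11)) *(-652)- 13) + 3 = -519734 / 335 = -1551.44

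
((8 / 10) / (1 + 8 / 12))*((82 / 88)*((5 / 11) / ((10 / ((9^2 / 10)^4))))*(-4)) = -5294746683 / 15125000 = -350.07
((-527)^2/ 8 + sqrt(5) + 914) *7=7 *sqrt(5) + 1995287/ 8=249426.53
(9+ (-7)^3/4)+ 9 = -271/4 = -67.75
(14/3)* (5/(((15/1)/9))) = 14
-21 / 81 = -7 / 27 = -0.26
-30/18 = -5/3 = -1.67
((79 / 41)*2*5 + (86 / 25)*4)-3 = 30779 / 1025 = 30.03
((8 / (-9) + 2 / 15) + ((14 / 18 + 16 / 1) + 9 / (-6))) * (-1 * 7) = -9149 / 90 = -101.66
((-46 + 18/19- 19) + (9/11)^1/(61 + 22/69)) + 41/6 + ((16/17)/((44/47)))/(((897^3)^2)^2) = -466679567230126826074254612820837595263447487/8157884364117099804810368652323618825211726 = -57.21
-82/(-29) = 82/29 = 2.83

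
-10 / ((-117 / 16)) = 160 / 117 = 1.37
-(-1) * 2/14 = 1/7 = 0.14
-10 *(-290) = 2900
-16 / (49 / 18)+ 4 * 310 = 60472 / 49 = 1234.12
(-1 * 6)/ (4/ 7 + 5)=-14/ 13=-1.08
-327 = -327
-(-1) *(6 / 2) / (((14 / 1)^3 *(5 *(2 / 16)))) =3 / 1715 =0.00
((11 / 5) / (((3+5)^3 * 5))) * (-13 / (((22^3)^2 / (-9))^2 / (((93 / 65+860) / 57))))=-79569 / 74792742580649984000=-0.00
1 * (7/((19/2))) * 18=252/19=13.26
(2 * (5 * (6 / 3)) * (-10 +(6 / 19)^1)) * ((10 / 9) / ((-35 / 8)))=58880 / 1197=49.19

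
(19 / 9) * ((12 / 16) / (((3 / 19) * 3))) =361 / 108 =3.34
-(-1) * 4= 4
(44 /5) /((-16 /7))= -77 /20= -3.85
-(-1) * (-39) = -39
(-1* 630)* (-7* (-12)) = -52920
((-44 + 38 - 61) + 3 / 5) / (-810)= 166 / 2025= 0.08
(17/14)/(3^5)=17/3402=0.00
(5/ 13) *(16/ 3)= 80/ 39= 2.05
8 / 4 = 2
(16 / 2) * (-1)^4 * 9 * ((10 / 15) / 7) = 48 / 7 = 6.86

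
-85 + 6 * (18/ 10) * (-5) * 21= -1219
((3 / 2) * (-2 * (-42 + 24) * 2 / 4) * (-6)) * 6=-972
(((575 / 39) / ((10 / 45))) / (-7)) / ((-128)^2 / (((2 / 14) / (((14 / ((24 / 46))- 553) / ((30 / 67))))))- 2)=77625 / 1103770460156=0.00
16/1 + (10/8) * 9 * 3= 199/4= 49.75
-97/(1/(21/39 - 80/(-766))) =-310497/4979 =-62.36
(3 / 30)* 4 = 2 / 5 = 0.40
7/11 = 0.64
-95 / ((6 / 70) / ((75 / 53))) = -83125 / 53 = -1568.40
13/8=1.62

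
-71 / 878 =-0.08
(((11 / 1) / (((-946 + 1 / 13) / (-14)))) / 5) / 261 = 2002 / 16047585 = 0.00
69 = 69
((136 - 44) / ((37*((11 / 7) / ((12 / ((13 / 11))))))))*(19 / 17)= 146832 / 8177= 17.96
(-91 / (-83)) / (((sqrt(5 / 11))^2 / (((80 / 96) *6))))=1001 / 83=12.06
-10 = -10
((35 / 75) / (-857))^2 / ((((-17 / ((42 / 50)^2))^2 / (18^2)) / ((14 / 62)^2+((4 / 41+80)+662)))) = 0.00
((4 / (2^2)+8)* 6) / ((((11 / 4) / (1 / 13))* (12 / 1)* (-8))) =-9 / 572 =-0.02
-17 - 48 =-65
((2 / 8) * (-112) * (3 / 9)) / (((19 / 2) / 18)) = -336 / 19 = -17.68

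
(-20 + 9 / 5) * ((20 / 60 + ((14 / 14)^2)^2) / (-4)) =91 / 15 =6.07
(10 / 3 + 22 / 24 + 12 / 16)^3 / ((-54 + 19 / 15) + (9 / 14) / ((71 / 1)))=-1863750 / 786119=-2.37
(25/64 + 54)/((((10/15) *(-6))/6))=-10443/128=-81.59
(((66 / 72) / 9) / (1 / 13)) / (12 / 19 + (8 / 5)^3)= 0.28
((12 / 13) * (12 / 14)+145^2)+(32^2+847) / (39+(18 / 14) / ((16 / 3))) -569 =8200660592 / 399945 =20504.47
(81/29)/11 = 81/319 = 0.25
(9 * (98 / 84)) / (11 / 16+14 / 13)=2184 / 367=5.95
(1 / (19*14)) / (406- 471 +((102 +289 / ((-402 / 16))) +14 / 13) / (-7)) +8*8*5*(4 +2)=104201396427 / 54271562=1920.00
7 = 7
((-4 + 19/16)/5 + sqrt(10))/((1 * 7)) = -9/112 + sqrt(10)/7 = 0.37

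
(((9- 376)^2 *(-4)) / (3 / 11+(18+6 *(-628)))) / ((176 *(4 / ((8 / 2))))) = 134689 / 164988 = 0.82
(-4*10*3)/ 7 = -120/ 7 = -17.14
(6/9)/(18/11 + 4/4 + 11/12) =88/469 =0.19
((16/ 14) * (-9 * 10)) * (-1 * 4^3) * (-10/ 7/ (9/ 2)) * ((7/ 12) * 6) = -7314.29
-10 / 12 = -0.83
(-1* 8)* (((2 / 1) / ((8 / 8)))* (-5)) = 80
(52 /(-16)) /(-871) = 1 /268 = 0.00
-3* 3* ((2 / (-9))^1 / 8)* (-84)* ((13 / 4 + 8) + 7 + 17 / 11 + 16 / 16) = -436.70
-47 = -47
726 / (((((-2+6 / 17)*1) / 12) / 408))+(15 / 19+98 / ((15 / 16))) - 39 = -2158020.53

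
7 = 7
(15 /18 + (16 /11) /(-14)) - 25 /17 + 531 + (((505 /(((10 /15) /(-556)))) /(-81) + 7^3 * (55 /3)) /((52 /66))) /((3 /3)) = 15111.13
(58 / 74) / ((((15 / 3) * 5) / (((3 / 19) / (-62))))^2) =261 / 32090192500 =0.00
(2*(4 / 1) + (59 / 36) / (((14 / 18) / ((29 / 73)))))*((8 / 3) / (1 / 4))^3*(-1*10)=-54804480 / 511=-107249.47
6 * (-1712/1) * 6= -61632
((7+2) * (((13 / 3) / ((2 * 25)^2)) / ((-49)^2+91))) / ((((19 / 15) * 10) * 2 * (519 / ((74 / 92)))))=1443 / 3767953840000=0.00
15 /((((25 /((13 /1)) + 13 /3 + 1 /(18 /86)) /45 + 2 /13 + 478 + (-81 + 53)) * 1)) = 78975 /2371351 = 0.03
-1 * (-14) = 14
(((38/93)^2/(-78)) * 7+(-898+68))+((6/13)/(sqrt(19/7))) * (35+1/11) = -279973184/337311+2316 * sqrt(133)/2717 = -820.18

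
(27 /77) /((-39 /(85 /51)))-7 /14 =-1031 /2002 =-0.51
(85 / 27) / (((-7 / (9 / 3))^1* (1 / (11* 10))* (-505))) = 1870 / 6363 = 0.29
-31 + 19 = -12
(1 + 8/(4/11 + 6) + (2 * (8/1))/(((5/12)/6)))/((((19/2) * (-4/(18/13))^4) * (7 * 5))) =53426223/5318058200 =0.01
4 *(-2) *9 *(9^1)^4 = -472392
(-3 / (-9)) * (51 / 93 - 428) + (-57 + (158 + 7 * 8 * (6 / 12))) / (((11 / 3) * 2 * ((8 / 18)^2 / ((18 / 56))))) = -34788139 / 305536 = -113.86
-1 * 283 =-283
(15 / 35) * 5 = 15 / 7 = 2.14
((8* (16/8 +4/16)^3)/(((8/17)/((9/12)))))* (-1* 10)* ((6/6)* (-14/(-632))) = -1301265/40448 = -32.17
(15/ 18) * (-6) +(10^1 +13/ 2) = 23/ 2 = 11.50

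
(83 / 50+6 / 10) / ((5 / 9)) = 1017 / 250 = 4.07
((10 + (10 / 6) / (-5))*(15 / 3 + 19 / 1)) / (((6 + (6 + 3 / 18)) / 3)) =4176 / 73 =57.21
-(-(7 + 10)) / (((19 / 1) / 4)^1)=68 / 19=3.58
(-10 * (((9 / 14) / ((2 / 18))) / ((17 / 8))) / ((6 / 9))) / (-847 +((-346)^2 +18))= -1620 / 4715851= -0.00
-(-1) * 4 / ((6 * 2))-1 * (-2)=7 / 3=2.33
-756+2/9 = -6802/9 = -755.78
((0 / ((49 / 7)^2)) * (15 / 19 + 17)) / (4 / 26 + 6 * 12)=0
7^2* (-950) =-46550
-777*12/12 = -777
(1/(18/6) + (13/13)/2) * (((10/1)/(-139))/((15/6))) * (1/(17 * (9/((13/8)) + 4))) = -65/439518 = -0.00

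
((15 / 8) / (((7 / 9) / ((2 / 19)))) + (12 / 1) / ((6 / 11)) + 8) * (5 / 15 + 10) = 166315 / 532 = 312.62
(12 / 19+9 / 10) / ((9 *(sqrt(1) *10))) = 97 / 5700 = 0.02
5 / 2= 2.50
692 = 692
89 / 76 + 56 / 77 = 1587 / 836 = 1.90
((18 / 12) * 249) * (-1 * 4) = -1494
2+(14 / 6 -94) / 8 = -227 / 24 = -9.46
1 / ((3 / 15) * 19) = 5 / 19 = 0.26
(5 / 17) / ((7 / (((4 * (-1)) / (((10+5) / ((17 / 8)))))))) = -1 / 42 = -0.02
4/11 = 0.36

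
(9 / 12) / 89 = 3 / 356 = 0.01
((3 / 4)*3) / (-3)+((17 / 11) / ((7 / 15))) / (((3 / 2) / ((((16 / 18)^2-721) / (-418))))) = 15923981 / 5214132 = 3.05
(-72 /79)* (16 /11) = -1152 /869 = -1.33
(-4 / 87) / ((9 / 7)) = -28 / 783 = -0.04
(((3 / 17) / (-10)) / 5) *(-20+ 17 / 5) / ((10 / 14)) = 0.08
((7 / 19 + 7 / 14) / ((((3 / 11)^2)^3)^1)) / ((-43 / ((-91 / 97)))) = 1773332561 / 38515014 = 46.04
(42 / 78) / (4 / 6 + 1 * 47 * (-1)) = -21 / 1807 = -0.01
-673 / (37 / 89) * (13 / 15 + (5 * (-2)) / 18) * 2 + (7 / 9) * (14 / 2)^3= -410977 / 555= -740.50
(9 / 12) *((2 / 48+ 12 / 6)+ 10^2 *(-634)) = -1521551 / 32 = -47548.47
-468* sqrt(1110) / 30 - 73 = -78* sqrt(1110) / 5 - 73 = -592.74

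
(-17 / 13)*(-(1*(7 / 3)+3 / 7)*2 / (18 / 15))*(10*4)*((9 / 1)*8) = 1577600 / 91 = 17336.26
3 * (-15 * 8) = -360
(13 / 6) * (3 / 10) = 13 / 20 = 0.65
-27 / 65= -0.42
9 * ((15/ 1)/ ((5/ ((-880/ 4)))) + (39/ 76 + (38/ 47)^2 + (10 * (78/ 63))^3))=1926392709755/ 172752636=11151.16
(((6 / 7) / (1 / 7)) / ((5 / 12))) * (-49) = -705.60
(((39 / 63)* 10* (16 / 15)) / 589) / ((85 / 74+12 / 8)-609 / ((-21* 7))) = 15392 / 9324459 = 0.00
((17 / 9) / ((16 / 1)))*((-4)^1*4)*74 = -1258 / 9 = -139.78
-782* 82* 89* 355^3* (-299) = 76342584697125500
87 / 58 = 3 / 2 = 1.50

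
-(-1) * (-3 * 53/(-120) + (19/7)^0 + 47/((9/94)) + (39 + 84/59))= 11334463/21240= 533.64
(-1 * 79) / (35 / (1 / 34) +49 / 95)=-7505 / 113099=-0.07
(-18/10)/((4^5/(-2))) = 0.00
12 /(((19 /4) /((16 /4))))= 192 /19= 10.11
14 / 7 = 2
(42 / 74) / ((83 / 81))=1701 / 3071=0.55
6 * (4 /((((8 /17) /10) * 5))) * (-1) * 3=-306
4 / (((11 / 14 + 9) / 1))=56 / 137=0.41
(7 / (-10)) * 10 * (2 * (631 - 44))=-8218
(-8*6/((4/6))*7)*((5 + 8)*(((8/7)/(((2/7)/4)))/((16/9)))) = -58968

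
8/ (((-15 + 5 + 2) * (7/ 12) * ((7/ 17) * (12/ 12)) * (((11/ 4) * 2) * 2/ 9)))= -1836/ 539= -3.41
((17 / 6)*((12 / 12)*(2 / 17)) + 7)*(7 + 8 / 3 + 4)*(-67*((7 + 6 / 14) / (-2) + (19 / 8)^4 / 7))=-719920025 / 129024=-5579.74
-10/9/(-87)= 0.01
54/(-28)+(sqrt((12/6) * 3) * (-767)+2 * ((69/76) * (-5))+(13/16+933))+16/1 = 1997777/2128 - 767 * sqrt(6) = -939.95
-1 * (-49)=49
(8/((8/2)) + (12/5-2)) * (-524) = -6288/5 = -1257.60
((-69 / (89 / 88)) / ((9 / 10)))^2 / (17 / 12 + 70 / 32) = 6554521600 / 4110999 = 1594.39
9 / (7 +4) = 9 / 11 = 0.82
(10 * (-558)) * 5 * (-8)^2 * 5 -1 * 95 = -8928095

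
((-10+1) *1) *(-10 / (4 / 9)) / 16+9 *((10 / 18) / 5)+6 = 629 / 32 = 19.66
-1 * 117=-117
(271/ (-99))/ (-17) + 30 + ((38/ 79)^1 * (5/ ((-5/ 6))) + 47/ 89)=328998134/ 11833173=27.80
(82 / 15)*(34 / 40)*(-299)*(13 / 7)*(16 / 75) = -21673912 / 39375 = -550.45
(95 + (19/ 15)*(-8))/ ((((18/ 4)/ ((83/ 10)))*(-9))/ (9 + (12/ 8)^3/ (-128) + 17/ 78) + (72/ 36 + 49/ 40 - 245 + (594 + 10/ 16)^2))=99289030208/ 413383112775087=0.00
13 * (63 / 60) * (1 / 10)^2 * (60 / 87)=0.09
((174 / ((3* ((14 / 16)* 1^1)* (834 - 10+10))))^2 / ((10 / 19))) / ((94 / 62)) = 15851168 / 2002331835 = 0.01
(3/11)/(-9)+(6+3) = 296/33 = 8.97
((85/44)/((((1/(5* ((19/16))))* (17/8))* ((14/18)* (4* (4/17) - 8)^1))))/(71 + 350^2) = -1615/201343296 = -0.00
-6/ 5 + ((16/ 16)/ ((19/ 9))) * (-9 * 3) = -1329/ 95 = -13.99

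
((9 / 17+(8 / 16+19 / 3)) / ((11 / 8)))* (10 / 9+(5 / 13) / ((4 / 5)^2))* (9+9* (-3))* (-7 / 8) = 144.39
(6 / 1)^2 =36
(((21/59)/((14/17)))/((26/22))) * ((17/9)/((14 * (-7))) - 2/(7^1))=-50303/450996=-0.11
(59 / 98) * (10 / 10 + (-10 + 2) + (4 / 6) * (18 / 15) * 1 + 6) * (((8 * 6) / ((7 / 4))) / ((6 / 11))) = -10384 / 1715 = -6.05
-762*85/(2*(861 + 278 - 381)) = -32385/758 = -42.72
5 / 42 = 0.12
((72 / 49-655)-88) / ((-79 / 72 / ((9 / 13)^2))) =1253880 / 3871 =323.92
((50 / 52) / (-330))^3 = -125 / 5053029696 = -0.00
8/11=0.73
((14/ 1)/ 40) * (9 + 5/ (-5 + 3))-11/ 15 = 37/ 24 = 1.54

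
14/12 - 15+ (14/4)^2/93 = -1699/124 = -13.70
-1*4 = -4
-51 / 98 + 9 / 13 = 219 / 1274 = 0.17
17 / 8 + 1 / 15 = 263 / 120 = 2.19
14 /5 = 2.80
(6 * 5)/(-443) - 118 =-52304/443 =-118.07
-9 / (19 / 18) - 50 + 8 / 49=-54336 / 931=-58.36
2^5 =32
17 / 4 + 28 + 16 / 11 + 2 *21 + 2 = 3419 / 44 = 77.70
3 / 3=1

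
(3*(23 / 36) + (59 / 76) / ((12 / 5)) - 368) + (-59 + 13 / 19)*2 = -146647 / 304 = -482.39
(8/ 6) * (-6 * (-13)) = 104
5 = 5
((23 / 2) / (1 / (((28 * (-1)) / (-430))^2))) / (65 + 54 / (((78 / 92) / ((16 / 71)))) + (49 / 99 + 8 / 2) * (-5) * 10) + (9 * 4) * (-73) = -1613936891618658 / 614131158925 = -2628.00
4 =4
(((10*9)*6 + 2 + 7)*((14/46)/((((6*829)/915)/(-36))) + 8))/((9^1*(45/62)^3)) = 1658873940848/1737480375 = 954.76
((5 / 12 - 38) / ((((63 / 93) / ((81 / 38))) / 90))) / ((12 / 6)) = -5662305 / 1064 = -5321.72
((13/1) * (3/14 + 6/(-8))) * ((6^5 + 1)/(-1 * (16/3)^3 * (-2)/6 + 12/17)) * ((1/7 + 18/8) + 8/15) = -24442365519/7907648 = -3090.98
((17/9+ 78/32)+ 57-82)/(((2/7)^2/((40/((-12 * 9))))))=729365/7776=93.80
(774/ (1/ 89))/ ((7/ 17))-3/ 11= 12881661/ 77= 167294.30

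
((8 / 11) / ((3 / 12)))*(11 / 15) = 32 / 15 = 2.13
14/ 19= 0.74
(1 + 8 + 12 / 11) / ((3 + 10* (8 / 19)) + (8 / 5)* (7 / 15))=158175 / 124729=1.27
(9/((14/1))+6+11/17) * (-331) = -574285/238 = -2412.96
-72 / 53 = -1.36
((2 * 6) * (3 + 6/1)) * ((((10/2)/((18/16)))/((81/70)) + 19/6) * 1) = 20434/27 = 756.81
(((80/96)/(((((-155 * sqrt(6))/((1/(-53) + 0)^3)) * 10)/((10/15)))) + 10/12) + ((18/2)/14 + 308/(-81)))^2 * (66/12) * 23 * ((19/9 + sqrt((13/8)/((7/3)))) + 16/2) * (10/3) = 253 * (-121748633060 + 21 * sqrt(6))^2 * (9 * sqrt(546) + 2548)/414148893671280429103680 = 24976.62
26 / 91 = 2 / 7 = 0.29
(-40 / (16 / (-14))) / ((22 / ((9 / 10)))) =63 / 44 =1.43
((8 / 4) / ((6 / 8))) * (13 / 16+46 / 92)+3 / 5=41 / 10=4.10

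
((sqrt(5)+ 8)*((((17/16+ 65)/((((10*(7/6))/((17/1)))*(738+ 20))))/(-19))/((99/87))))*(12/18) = -74443/2376330-74443*sqrt(5)/19010640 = -0.04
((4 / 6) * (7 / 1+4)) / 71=0.10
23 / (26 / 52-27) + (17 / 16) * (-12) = -2887 / 212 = -13.62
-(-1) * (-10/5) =-2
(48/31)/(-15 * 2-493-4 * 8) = -16/5735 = -0.00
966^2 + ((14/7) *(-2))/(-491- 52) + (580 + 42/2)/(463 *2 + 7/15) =7041666380809/7546071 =933156.66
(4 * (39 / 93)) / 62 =26 / 961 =0.03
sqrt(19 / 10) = sqrt(190) / 10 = 1.38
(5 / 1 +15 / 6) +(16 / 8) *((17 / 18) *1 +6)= 385 / 18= 21.39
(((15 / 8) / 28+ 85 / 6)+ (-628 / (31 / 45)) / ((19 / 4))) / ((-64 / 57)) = 70329095 / 444416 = 158.25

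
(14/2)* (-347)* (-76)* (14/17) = 2584456/17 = 152026.82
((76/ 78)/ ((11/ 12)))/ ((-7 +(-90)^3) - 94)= -152/ 104261443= -0.00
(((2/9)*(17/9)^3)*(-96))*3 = -431.32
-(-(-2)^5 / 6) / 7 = -0.76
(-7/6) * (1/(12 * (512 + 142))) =-7/47088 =-0.00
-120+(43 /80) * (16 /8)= -4757 /40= -118.92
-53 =-53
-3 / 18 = -0.17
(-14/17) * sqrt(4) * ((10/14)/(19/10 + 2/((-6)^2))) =-225/374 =-0.60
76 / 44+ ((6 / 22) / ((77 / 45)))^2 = 1257386 / 717409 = 1.75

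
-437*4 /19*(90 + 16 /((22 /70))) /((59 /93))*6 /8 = -9946350 /649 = -15325.65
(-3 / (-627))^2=1 / 43681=0.00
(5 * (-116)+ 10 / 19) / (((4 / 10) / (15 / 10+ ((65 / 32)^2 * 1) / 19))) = -919582725 / 369664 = -2487.62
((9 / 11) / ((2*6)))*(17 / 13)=51 / 572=0.09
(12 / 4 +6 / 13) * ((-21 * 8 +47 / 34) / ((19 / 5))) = -1274625 / 8398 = -151.78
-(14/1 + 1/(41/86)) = -660/41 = -16.10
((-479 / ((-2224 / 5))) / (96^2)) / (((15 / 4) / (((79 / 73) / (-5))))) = -37841 / 5610885120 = -0.00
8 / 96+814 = 9769 / 12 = 814.08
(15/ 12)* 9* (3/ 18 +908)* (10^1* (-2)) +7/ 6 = -613009/ 3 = -204336.33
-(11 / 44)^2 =-1 / 16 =-0.06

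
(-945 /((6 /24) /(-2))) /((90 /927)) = 77868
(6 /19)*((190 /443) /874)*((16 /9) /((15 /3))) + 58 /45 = 1.29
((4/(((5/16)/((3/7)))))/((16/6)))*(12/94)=432/1645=0.26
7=7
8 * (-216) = -1728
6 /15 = 2 /5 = 0.40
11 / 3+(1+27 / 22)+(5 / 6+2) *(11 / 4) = 3613 / 264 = 13.69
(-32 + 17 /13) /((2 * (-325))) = 0.05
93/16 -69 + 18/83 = -83625/1328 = -62.97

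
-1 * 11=-11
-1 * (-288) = 288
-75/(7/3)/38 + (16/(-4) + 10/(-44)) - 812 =-1195378/1463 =-817.07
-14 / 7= -2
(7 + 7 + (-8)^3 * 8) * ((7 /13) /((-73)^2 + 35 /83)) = -91217 /221171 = -0.41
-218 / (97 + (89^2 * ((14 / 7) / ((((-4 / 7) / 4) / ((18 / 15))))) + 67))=545 / 332272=0.00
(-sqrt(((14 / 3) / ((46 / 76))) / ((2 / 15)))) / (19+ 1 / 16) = -16 * sqrt(30590) / 7015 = -0.40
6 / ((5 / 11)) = 13.20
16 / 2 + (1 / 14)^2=1569 / 196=8.01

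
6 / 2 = 3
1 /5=0.20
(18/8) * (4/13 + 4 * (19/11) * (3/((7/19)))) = 127404/1001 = 127.28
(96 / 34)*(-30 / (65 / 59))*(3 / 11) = -50976 / 2431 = -20.97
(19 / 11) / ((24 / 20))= 95 / 66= 1.44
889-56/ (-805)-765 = 14268/ 115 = 124.07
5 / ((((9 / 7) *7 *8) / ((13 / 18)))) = 65 / 1296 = 0.05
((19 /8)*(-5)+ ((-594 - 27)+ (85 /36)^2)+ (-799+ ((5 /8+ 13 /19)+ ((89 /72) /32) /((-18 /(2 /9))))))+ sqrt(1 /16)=-5051927915 /3545856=-1424.74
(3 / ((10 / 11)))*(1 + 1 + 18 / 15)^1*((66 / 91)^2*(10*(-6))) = -13799808 / 41405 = -333.29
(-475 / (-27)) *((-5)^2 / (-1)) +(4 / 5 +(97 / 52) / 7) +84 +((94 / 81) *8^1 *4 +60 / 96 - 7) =-95524483 / 294840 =-323.99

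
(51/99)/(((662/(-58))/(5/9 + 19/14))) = -118813/1376298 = -0.09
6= 6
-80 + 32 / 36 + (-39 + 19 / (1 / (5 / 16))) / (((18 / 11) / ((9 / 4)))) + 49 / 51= -2420803 / 19584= -123.61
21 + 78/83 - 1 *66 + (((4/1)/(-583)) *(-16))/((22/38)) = -23351413/532279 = -43.87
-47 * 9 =-423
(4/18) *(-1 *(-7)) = 14/9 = 1.56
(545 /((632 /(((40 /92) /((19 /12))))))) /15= 545 /34523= 0.02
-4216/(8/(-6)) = 3162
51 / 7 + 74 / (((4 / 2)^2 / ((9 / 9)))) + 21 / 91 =4735 / 182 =26.02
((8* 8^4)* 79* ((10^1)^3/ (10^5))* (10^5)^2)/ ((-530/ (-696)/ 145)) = 2612487782400000000/ 53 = 49292222309433962.26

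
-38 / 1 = -38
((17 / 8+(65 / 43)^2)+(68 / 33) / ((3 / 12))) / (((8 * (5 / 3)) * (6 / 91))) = 562026283 / 39050880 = 14.39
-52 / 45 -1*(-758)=34058 / 45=756.84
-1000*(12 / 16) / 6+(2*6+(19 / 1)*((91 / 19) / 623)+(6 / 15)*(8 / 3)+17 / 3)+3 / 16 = -105.93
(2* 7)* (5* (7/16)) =245/8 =30.62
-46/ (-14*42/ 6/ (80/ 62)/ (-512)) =-471040/ 1519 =-310.10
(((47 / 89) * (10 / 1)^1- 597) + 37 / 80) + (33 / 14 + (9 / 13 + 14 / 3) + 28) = -1079837371 / 1943760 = -555.54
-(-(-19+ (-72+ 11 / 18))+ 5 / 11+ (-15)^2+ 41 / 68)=-2130317 / 6732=-316.45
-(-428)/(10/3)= 642/5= 128.40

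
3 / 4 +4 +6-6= 19 / 4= 4.75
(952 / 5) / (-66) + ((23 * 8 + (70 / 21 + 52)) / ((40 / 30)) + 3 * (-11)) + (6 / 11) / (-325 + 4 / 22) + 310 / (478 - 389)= 1715130389 / 11659890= 147.10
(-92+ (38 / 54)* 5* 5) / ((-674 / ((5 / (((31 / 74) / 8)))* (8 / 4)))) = 5946640 / 282069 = 21.08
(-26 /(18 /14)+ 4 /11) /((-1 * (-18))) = -983 /891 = -1.10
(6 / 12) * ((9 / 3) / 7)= 3 / 14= 0.21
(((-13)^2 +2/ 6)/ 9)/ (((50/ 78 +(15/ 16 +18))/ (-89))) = -9404096/ 109953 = -85.53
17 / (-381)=-17 / 381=-0.04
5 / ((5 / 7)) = 7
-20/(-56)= 5/14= 0.36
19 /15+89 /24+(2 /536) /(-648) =4319887 /868320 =4.97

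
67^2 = 4489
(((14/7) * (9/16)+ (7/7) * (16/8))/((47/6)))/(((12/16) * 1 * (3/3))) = 25/47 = 0.53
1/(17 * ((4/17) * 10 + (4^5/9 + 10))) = 9/19298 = 0.00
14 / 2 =7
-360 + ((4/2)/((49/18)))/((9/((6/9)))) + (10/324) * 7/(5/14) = -1426223/3969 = -359.34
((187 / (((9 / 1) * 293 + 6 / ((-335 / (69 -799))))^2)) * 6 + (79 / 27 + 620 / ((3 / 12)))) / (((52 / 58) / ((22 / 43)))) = 74910301034829931 / 52868729747925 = 1416.91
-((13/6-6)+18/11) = 145/66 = 2.20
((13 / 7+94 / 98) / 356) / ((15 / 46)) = 529 / 21805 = 0.02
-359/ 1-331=-690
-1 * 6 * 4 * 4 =-96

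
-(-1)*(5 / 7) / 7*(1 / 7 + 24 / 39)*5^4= 215625 / 4459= 48.36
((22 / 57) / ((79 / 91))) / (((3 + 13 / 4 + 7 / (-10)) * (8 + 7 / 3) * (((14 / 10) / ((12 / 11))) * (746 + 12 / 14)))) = 18200 / 2250192629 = 0.00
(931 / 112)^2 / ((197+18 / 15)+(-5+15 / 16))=88445 / 248496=0.36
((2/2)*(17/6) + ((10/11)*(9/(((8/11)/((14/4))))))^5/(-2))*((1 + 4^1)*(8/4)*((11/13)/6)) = -511725061846295/7667712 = -66737647.66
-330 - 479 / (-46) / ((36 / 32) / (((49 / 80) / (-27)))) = -330.21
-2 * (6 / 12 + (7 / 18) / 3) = -34 / 27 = -1.26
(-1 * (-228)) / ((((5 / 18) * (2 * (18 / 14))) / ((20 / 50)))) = 3192 / 25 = 127.68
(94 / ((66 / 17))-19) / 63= 172 / 2079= 0.08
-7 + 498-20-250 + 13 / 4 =897 / 4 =224.25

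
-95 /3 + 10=-65 /3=-21.67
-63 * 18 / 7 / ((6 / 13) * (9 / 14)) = -546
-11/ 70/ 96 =-11/ 6720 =-0.00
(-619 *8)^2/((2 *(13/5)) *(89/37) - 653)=-38286.67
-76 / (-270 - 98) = 0.21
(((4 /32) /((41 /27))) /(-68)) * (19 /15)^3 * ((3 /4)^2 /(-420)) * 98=144039 /446080000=0.00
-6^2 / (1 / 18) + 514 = -134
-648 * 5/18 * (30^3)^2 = -131220000000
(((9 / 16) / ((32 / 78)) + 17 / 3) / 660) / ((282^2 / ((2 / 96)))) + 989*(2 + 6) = 7912.00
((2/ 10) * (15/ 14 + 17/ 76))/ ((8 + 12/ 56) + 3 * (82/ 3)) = 689/ 239970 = 0.00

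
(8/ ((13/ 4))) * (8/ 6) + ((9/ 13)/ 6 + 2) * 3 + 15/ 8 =3589/ 312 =11.50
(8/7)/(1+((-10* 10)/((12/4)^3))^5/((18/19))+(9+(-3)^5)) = -1033121304/875627605853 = -0.00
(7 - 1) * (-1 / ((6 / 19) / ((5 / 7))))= -95 / 7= -13.57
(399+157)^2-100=309036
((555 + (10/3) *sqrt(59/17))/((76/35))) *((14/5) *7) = 5065.66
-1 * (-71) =71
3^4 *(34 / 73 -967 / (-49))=5852817 / 3577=1636.24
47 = 47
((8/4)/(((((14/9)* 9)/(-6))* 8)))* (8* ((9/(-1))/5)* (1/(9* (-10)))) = -3/175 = -0.02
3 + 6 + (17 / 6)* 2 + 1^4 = 47 / 3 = 15.67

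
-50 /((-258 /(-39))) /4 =-325 /172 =-1.89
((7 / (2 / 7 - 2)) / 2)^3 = -117649 / 13824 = -8.51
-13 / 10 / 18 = -13 / 180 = -0.07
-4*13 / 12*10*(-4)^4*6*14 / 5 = -186368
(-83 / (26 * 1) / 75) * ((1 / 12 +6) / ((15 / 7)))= -42413 / 351000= -0.12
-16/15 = -1.07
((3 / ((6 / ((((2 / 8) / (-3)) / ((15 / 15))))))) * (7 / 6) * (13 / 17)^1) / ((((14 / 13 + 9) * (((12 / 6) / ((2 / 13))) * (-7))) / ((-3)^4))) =0.00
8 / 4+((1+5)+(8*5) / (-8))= 3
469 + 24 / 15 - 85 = 1928 / 5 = 385.60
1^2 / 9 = 1 / 9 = 0.11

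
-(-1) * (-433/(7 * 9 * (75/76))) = -32908/4725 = -6.96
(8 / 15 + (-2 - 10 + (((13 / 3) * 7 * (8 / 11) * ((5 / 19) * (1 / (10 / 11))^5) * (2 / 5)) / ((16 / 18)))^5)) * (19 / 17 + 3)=21236966824066370557756249393332053 / 3946282781250000000000000000000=5381.51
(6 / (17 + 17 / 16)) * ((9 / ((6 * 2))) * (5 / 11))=360 / 3179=0.11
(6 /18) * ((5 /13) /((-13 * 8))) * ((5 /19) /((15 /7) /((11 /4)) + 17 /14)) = -1925 /11829324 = -0.00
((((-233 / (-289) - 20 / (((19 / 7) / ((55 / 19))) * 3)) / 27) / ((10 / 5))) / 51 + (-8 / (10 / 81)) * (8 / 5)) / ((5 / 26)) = -539.15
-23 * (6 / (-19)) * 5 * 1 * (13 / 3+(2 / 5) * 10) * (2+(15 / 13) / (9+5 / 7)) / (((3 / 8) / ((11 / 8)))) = 59233625 / 25194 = 2351.10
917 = 917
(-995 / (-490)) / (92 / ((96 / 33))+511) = 796 / 212709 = 0.00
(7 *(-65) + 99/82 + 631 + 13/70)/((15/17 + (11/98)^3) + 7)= 581858743368/25859182775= 22.50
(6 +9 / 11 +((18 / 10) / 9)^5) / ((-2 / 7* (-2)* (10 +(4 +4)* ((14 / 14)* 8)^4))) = 820351 / 2253487500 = 0.00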